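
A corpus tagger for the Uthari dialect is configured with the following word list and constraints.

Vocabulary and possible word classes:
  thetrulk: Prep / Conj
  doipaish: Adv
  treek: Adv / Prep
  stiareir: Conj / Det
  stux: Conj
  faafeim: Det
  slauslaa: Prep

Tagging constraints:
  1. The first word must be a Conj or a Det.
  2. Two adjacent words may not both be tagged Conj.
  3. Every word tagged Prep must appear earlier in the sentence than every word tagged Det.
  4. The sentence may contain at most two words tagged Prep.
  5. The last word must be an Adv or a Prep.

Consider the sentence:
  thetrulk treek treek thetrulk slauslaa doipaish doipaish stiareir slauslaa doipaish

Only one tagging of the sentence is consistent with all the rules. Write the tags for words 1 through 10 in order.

Conj Adv Adv Conj Prep Adv Adv Conj Prep Adv

Candidates per position — 1:thetrulk {Prep,Conj}; 2:treek {Adv,Prep}; 3:treek {Adv,Prep}; 4:thetrulk {Prep,Conj}; 5:slauslaa {Prep}; 6:doipaish {Adv}; 7:doipaish {Adv}; 8:stiareir {Conj,Det}; 9:slauslaa {Prep}; 10:doipaish {Adv}.
At position 1, choosing Prep makes rule 1 impossible to satisfy; hence Conj.
At position 2, choosing Prep makes rule 4 impossible to satisfy; hence Adv.
At position 3, choosing Prep makes rule 4 impossible to satisfy; hence Adv.
At position 4, choosing Prep makes rule 4 impossible to satisfy; hence Conj.
At position 8, choosing Det makes rule 3 impossible to satisfy; hence Conj.
So the tagging must be: Conj Adv Adv Conj Prep Adv Adv Conj Prep Adv.
Rule-by-rule: rule 1 satisfied; rule 2 satisfied; rule 3 satisfied; rule 4 satisfied; rule 5 satisfied.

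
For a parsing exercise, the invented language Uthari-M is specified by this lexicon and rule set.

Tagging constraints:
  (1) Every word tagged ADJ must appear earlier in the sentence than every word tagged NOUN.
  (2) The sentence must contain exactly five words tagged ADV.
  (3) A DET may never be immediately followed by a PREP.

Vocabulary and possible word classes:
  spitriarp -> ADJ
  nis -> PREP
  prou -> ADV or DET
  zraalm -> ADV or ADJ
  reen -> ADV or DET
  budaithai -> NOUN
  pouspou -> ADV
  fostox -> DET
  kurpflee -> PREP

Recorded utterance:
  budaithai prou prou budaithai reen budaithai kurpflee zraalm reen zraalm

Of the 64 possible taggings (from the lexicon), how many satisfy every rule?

4

Candidates per position — 1:budaithai {NOUN}; 2:prou {ADV,DET}; 3:prou {ADV,DET}; 4:budaithai {NOUN}; 5:reen {ADV,DET}; 6:budaithai {NOUN}; 7:kurpflee {PREP}; 8:zraalm {ADV,ADJ}; 9:reen {ADV,DET}; 10:zraalm {ADV,ADJ}.
There are 64 candidate sequences in total.
The sequences that satisfy every rule: NOUN ADV ADV NOUN ADV NOUN PREP ADV DET ADV; NOUN ADV ADV NOUN DET NOUN PREP ADV ADV ADV; NOUN ADV DET NOUN ADV NOUN PREP ADV ADV ADV; NOUN DET ADV NOUN ADV NOUN PREP ADV ADV ADV.
Count = 4.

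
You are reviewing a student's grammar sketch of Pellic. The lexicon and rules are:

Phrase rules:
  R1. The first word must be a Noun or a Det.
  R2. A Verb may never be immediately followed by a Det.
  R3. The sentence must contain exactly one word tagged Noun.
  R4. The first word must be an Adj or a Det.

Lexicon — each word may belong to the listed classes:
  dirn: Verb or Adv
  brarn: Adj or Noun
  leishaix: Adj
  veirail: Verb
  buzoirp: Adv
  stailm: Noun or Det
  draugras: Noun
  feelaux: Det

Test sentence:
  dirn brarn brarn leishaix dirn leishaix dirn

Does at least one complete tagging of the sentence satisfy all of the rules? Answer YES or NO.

Candidates per position — 1:dirn {Verb,Adv}; 2:brarn {Adj,Noun}; 3:brarn {Adj,Noun}; 4:leishaix {Adj}; 5:dirn {Verb,Adv}; 6:leishaix {Adj}; 7:dirn {Verb,Adv}.
Rule 1 cannot be satisfied by any choice of tags from the lexicon.
So there is no consistent tagging.

NO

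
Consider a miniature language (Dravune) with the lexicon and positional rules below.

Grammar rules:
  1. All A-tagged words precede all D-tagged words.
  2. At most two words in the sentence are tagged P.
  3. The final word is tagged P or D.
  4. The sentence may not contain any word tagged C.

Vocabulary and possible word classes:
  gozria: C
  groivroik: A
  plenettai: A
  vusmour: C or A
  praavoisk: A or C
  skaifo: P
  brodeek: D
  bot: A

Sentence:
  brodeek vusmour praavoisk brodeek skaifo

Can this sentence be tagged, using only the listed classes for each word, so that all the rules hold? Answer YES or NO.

Candidates per position — 1:brodeek {D}; 2:vusmour {C,A}; 3:praavoisk {A,C}; 4:brodeek {D}; 5:skaifo {P}.
Every candidate sequence violates at least one rule; no consistent tagging exists.

NO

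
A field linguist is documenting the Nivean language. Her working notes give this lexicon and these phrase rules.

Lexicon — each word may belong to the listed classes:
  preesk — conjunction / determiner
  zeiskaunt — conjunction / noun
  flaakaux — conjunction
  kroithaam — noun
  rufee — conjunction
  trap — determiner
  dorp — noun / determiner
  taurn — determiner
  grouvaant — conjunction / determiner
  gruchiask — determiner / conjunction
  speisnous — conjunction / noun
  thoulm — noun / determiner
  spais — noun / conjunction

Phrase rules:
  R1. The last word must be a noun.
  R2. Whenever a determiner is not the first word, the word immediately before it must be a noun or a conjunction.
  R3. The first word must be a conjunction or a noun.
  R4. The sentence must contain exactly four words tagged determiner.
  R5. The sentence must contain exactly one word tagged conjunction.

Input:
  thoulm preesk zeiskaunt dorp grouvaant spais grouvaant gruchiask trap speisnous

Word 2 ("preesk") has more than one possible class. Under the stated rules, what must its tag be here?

Candidates per position — 1:thoulm {noun,determiner}; 2:preesk {conjunction,determiner}; 3:zeiskaunt {conjunction,noun}; 4:dorp {noun,determiner}; 5:grouvaant {conjunction,determiner}; 6:spais {noun,conjunction}; 7:grouvaant {conjunction,determiner}; 8:gruchiask {determiner,conjunction}; 9:trap {determiner}; 10:speisnous {conjunction,noun}.
Word 1 cannot be determiner — rule 3 would then fail for every completion. It is noun.
Word 8 cannot be determiner — rule 2 would then fail for every completion. It is conjunction.
Word 10 cannot be conjunction — rule 1 would then fail for every completion. It is noun.
Word 2 cannot be conjunction — rule 5 would then fail for every completion. It is determiner.
Word 3 cannot be conjunction — rule 5 would then fail for every completion. It is noun.
Word 5 cannot be conjunction — rule 5 would then fail for every completion. It is determiner.
Word 6 cannot be conjunction — rule 5 would then fail for every completion. It is noun.
Word 7 cannot be conjunction — rule 5 would then fail for every completion. It is determiner.
Word 4 cannot be determiner — rule 2 would then fail for every completion. It is noun.
That leaves exactly one tagging: noun determiner noun noun determiner noun determiner conjunction determiner noun.
Checking: rule 1 holds; rule 2 holds; rule 3 holds; rule 4 holds; rule 5 holds.

determiner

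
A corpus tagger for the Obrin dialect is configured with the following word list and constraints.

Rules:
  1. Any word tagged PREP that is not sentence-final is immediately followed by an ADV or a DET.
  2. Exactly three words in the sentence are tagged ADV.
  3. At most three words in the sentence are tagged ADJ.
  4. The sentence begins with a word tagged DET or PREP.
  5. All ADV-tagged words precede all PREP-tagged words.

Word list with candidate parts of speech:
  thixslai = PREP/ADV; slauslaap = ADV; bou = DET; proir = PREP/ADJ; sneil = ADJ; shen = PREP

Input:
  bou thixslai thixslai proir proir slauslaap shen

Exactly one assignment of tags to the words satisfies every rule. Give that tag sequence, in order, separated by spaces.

Candidates per position — 1:bou {DET}; 2:thixslai {PREP,ADV}; 3:thixslai {PREP,ADV}; 4:proir {PREP,ADJ}; 5:proir {PREP,ADJ}; 6:slauslaap {ADV}; 7:shen {PREP}.
Position 2: tagging it PREP would leave rule 2 unsatisfiable, so it must be ADV.
Position 3: tagging it PREP would leave rule 1 unsatisfiable, so it must be ADV.
Position 4: tagging it PREP would leave rule 1 unsatisfiable, so it must be ADJ.
Position 5: tagging it PREP would leave rule 5 unsatisfiable, so it must be ADJ.
The only consistent sequence is: DET ADV ADV ADJ ADJ ADV PREP.
Verifying each rule — rule 1 ok; rule 2 ok; rule 3 ok; rule 4 ok; rule 5 ok.

DET ADV ADV ADJ ADJ ADV PREP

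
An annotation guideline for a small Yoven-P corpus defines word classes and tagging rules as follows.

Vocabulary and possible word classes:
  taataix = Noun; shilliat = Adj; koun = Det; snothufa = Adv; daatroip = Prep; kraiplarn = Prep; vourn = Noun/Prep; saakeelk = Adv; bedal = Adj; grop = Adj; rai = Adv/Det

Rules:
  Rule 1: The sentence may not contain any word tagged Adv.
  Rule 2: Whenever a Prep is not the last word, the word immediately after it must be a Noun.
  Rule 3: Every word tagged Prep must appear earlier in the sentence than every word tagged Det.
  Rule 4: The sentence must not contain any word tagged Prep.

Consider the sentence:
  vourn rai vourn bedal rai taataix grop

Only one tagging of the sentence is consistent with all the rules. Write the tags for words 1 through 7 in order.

Candidates per position — 1:vourn {Noun,Prep}; 2:rai {Adv,Det}; 3:vourn {Noun,Prep}; 4:bedal {Adj}; 5:rai {Adv,Det}; 6:taataix {Noun}; 7:grop {Adj}.
Position 1: Prep is ruled out by rule 2; that leaves Noun.
Position 2: Adv is ruled out by rule 1; that leaves Det.
Position 3: Prep is ruled out by rule 2; that leaves Noun.
Position 5: Adv is ruled out by rule 1; that leaves Det.
So the tagging must be: Noun Det Noun Adj Det Noun Adj.
Checking: rule 1 satisfied; rule 2 satisfied; rule 3 satisfied; rule 4 satisfied.

Noun Det Noun Adj Det Noun Adj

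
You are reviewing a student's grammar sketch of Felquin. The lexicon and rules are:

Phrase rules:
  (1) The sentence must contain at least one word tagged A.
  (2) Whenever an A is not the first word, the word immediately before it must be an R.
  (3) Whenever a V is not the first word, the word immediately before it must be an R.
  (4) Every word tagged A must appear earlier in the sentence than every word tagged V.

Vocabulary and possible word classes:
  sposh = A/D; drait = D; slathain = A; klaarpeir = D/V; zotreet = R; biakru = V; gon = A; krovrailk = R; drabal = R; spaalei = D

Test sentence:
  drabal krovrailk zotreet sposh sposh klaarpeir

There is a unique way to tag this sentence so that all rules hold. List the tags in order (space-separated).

R R R A D D

Candidates per position — 1:drabal {R}; 2:krovrailk {R}; 3:zotreet {R}; 4:sposh {A,D}; 5:sposh {A,D}; 6:klaarpeir {D,V}.
Word 5 cannot be A — rule 2 would then fail for every completion. It is D.
Word 6 cannot be V — rule 3 would then fail for every completion. It is D.
Word 4 cannot be D — rule 1 would then fail for every completion. It is A.
That leaves exactly one tagging: R R R A D D.
Checking: rule 1 ok; rule 2 ok; rule 3 ok; rule 4 ok.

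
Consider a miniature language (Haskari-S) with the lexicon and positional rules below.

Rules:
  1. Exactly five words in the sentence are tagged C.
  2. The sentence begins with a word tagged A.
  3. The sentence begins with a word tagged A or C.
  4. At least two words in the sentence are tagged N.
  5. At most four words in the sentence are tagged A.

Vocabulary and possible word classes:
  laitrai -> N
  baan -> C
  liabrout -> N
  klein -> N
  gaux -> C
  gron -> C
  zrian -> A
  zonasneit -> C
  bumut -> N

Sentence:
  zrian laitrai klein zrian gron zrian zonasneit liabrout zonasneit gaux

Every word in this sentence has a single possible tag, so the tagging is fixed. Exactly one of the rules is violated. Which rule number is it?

Fixed tagging: A N N A C A C N C C.
Rule check: R1 fail, R2 pass, R3 pass, R4 pass, R5 pass.
Only rule 1 fails.

1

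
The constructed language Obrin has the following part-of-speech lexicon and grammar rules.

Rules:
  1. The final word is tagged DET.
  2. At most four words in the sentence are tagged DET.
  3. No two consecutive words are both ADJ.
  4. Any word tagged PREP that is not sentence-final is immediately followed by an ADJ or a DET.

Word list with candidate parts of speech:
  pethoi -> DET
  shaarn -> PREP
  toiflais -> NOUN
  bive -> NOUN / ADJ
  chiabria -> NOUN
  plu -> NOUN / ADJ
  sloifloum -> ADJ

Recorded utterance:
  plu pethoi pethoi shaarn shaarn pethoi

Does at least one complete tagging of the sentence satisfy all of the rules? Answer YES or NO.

Candidates per position — 1:plu {NOUN,ADJ}; 2:pethoi {DET}; 3:pethoi {DET}; 4:shaarn {PREP}; 5:shaarn {PREP}; 6:pethoi {DET}.
Rule 4 cannot be satisfied by any choice of tags from the lexicon.
So there is no consistent tagging.

NO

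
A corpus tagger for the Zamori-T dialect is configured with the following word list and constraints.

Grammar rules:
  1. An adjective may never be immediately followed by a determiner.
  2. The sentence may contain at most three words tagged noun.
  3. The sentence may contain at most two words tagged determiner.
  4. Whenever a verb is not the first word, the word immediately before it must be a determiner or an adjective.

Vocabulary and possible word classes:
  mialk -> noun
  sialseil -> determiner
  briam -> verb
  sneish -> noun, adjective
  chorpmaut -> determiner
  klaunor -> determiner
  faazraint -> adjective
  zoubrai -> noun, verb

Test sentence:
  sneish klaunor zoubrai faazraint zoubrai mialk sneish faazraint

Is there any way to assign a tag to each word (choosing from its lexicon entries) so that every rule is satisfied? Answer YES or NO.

YES

Candidates per position — 1:sneish {noun,adjective}; 2:klaunor {determiner}; 3:zoubrai {noun,verb}; 4:faazraint {adjective}; 5:zoubrai {noun,verb}; 6:mialk {noun}; 7:sneish {noun,adjective}; 8:faazraint {adjective}.
One satisfying assignment: noun determiner verb adjective verb noun noun adjective.
Verifying each rule — rule 1 satisfied; rule 2 satisfied; rule 3 satisfied; rule 4 satisfied.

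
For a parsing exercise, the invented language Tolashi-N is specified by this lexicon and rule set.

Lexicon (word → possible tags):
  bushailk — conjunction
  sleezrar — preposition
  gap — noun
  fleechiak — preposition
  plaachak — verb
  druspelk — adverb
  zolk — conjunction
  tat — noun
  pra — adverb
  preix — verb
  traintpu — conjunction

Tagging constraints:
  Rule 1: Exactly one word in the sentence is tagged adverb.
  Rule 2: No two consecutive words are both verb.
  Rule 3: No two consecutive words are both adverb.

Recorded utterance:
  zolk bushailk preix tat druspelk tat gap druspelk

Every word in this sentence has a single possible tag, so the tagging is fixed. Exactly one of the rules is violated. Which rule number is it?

Fixed tagging: conjunction conjunction verb noun adverb noun noun adverb.
Rule check: R1 fail, R2 pass, R3 pass.
Only rule 1 fails.

1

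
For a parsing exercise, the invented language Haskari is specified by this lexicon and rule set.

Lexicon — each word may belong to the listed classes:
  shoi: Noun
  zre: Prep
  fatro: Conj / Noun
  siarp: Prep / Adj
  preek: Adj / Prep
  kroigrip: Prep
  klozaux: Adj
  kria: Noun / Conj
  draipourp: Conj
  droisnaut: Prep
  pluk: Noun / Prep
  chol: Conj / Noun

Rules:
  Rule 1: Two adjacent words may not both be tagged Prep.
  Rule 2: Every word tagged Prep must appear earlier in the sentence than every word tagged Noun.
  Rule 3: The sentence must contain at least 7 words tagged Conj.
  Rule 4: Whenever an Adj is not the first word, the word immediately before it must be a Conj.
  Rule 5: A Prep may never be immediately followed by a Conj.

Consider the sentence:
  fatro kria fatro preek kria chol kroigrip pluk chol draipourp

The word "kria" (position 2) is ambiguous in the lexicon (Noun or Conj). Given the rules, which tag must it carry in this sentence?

Conj

Candidates per position — 1:fatro {Conj,Noun}; 2:kria {Noun,Conj}; 3:fatro {Conj,Noun}; 4:preek {Adj,Prep}; 5:kria {Noun,Conj}; 6:chol {Conj,Noun}; 7:kroigrip {Prep}; 8:pluk {Noun,Prep}; 9:chol {Conj,Noun}; 10:draipourp {Conj}.
Word 1 cannot be Noun — rule 2 would then fail for every completion. It is Conj.
Word 2 cannot be Noun — rule 2 would then fail for every completion. It is Conj.
Word 3 cannot be Noun — rule 2 would then fail for every completion. It is Conj.
Word 5 cannot be Noun — rule 2 would then fail for every completion. It is Conj.
Word 6 cannot be Noun — rule 2 would then fail for every completion. It is Conj.
Word 8 cannot be Prep — rule 1 would then fail for every completion. It is Noun.
Word 9 cannot be Noun — rule 3 would then fail for every completion. It is Conj.
Word 4 cannot be Prep — rule 5 would then fail for every completion. It is Adj.
The unique satisfying tagging is: Conj Conj Conj Adj Conj Conj Prep Noun Conj Conj.
Check: rule 1 holds; rule 2 holds; rule 3 holds; rule 4 holds; rule 5 holds.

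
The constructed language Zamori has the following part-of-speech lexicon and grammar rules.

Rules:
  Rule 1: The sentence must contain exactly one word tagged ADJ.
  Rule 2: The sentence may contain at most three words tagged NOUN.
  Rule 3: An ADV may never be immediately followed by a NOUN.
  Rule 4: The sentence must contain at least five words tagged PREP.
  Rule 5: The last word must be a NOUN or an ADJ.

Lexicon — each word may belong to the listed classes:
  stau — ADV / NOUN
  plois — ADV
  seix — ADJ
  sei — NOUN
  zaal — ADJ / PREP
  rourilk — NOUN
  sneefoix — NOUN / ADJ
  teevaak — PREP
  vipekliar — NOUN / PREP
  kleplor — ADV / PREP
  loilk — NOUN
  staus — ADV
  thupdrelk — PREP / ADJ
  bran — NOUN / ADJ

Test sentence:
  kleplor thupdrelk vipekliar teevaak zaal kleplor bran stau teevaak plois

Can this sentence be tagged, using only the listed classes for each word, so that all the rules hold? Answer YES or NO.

NO

Candidates per position — 1:kleplor {ADV,PREP}; 2:thupdrelk {PREP,ADJ}; 3:vipekliar {NOUN,PREP}; 4:teevaak {PREP}; 5:zaal {ADJ,PREP}; 6:kleplor {ADV,PREP}; 7:bran {NOUN,ADJ}; 8:stau {ADV,NOUN}; 9:teevaak {PREP}; 10:plois {ADV}.
Rule 5 cannot be satisfied by any choice of tags from the lexicon.
So there is no consistent tagging.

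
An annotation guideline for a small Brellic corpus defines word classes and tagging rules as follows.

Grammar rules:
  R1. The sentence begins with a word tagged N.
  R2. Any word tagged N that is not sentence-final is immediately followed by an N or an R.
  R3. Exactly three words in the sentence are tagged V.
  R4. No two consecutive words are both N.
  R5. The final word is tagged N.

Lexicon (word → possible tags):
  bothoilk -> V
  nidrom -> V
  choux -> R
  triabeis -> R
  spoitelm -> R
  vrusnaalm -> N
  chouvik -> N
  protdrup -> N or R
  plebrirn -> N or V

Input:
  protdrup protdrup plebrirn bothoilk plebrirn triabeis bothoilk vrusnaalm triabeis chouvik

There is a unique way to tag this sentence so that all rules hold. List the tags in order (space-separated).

N R V V N R V N R N

Candidates per position — 1:protdrup {N,R}; 2:protdrup {N,R}; 3:plebrirn {N,V}; 4:bothoilk {V}; 5:plebrirn {N,V}; 6:triabeis {R}; 7:bothoilk {V}; 8:vrusnaalm {N}; 9:triabeis {R}; 10:chouvik {N}.
Word 1 cannot be R — rule 1 would then fail for every completion. It is N.
Word 2 cannot be N — rule 2 would then fail for every completion. It is R.
Word 3 cannot be N — rule 2 would then fail for every completion. It is V.
Word 5 cannot be V — rule 3 would then fail for every completion. It is N.
That leaves exactly one tagging: N R V V N R V N R N.
Check: rule 1 ok; rule 2 ok; rule 3 ok; rule 4 ok; rule 5 ok.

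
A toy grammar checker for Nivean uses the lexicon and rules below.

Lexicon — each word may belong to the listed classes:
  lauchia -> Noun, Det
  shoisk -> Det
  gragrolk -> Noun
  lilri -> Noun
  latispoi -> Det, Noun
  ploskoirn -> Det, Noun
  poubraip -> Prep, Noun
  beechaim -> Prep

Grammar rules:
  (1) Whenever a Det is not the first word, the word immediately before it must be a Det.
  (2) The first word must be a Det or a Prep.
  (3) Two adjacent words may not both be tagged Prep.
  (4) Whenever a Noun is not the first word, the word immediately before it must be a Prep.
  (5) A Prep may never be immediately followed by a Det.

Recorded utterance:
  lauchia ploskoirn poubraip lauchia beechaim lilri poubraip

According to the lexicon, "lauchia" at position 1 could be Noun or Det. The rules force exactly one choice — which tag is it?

Det

Candidates per position — 1:lauchia {Noun,Det}; 2:ploskoirn {Det,Noun}; 3:poubraip {Prep,Noun}; 4:lauchia {Noun,Det}; 5:beechaim {Prep}; 6:lilri {Noun}; 7:poubraip {Prep,Noun}.
Position 1: tagging it Noun would leave rule 2 unsatisfiable, so it must be Det.
Position 2: tagging it Noun would leave rule 4 unsatisfiable, so it must be Det.
Position 3: tagging it Noun would leave rule 4 unsatisfiable, so it must be Prep.
Position 4: tagging it Det would leave rule 1 unsatisfiable, so it must be Noun.
Position 7: tagging it Noun would leave rule 4 unsatisfiable, so it must be Prep.
That leaves exactly one tagging: Det Det Prep Noun Prep Noun Prep.
Checking: rule 1 satisfied; rule 2 satisfied; rule 3 satisfied; rule 4 satisfied; rule 5 satisfied.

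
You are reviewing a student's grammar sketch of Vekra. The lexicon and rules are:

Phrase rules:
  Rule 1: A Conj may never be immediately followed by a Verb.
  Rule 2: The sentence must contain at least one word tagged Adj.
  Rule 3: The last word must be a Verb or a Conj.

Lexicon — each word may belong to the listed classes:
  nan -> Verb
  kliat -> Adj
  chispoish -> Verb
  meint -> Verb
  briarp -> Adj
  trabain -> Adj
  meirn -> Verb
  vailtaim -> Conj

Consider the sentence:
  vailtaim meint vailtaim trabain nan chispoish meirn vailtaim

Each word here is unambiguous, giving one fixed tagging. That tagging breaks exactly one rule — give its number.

1

Fixed tagging: Conj Verb Conj Adj Verb Verb Verb Conj.
Applying the rules: R1 violated, R2 holds, R3 holds.
Only rule 1 fails.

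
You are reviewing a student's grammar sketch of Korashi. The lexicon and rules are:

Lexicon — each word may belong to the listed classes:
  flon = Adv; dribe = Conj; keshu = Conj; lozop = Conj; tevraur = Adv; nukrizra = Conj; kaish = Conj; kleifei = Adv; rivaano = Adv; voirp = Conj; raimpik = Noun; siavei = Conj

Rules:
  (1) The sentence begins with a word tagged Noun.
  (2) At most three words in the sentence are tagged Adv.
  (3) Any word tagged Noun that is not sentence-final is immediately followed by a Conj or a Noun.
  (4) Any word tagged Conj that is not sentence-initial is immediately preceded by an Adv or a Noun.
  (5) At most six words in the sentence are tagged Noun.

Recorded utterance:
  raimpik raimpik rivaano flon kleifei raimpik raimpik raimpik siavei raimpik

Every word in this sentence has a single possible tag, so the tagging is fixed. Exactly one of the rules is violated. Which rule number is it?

3

Fixed tagging: Noun Noun Adv Adv Adv Noun Noun Noun Conj Noun.
Checking each rule: R1 ✓, R2 ✓, R3 ✗, R4 ✓, R5 ✓.
Only rule 3 fails.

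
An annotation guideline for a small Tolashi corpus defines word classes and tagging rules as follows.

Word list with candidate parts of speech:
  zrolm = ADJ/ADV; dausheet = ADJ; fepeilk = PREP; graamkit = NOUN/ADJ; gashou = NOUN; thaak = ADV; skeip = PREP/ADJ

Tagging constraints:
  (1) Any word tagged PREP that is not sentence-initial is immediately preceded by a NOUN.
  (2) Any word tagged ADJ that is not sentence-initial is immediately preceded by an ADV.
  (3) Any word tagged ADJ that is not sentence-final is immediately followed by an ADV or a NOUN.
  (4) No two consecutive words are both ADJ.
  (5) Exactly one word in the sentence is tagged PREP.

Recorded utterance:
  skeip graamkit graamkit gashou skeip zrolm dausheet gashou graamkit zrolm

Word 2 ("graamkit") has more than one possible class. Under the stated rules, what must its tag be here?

Candidates per position — 1:skeip {PREP,ADJ}; 2:graamkit {NOUN,ADJ}; 3:graamkit {NOUN,ADJ}; 4:gashou {NOUN}; 5:skeip {PREP,ADJ}; 6:zrolm {ADJ,ADV}; 7:dausheet {ADJ}; 8:gashou {NOUN}; 9:graamkit {NOUN,ADJ}; 10:zrolm {ADJ,ADV}.
At position 2, choosing ADJ makes rule 2 impossible to satisfy; hence NOUN.
At position 3, choosing ADJ makes rule 2 impossible to satisfy; hence NOUN.
At position 5, choosing ADJ makes rule 2 impossible to satisfy; hence PREP.
At position 6, choosing ADJ makes rule 2 impossible to satisfy; hence ADV.
At position 9, choosing ADJ makes rule 2 impossible to satisfy; hence NOUN.
At position 10, choosing ADJ makes rule 2 impossible to satisfy; hence ADV.
At position 1, choosing PREP makes rule 5 impossible to satisfy; hence ADJ.
The unique satisfying tagging is: ADJ NOUN NOUN NOUN PREP ADV ADJ NOUN NOUN ADV.
Checking: rule 1 satisfied; rule 2 satisfied; rule 3 satisfied; rule 4 satisfied; rule 5 satisfied.

NOUN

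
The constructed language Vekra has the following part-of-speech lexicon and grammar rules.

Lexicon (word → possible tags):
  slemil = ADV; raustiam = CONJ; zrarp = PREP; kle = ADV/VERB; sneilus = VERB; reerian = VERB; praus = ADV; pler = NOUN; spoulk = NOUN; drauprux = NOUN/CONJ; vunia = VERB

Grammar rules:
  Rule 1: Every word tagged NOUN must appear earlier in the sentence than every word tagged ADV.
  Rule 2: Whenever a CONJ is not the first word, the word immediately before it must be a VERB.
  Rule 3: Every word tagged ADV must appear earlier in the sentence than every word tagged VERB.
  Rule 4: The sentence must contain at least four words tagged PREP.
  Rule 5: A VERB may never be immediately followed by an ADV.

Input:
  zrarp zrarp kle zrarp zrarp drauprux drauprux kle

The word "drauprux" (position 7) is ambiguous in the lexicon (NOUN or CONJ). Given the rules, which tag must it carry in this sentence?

NOUN

Candidates per position — 1:zrarp {PREP}; 2:zrarp {PREP}; 3:kle {ADV,VERB}; 4:zrarp {PREP}; 5:zrarp {PREP}; 6:drauprux {NOUN,CONJ}; 7:drauprux {NOUN,CONJ}; 8:kle {ADV,VERB}.
If word 6 were CONJ, no tagging could satisfy rule 2; so word 6 is NOUN.
If word 7 were CONJ, no tagging could satisfy rule 2; so word 7 is NOUN.
If word 3 were ADV, no tagging could satisfy rule 1; so word 3 is VERB.
If word 8 were ADV, no tagging could satisfy rule 3; so word 8 is VERB.
So the tagging must be: PREP PREP VERB PREP PREP NOUN NOUN VERB.
Checking: rule 1 satisfied; rule 2 satisfied; rule 3 satisfied; rule 4 satisfied; rule 5 satisfied.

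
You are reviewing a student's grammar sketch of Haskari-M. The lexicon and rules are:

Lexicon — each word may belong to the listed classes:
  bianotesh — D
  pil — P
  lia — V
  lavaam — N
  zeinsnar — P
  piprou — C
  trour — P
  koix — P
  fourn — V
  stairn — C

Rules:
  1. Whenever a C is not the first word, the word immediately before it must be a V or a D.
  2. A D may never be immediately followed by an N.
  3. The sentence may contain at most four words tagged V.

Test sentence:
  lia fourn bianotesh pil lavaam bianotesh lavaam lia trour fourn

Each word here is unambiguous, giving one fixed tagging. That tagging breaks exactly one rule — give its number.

2

Fixed tagging: V V D P N D N V P V.
Applying the rules: R1 ok, R2 fails, R3 ok.
Only rule 2 fails.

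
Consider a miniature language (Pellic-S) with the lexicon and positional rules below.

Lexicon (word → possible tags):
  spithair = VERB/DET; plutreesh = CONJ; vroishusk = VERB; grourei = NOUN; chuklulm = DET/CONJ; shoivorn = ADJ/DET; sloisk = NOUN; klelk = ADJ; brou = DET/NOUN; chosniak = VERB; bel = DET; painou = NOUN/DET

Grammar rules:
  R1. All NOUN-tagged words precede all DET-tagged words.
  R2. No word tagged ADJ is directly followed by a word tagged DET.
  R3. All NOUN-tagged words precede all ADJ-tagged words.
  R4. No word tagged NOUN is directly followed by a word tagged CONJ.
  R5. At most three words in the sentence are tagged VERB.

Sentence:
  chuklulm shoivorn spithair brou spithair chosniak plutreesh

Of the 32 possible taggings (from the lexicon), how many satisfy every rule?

Candidates per position — 1:chuklulm {DET,CONJ}; 2:shoivorn {ADJ,DET}; 3:spithair {VERB,DET}; 4:brou {DET,NOUN}; 5:spithair {VERB,DET}; 6:chosniak {VERB}; 7:plutreesh {CONJ}.
There are 32 candidate sequences in total.
Checking each against the rules leaves 12 sequences.
Count = 12.

12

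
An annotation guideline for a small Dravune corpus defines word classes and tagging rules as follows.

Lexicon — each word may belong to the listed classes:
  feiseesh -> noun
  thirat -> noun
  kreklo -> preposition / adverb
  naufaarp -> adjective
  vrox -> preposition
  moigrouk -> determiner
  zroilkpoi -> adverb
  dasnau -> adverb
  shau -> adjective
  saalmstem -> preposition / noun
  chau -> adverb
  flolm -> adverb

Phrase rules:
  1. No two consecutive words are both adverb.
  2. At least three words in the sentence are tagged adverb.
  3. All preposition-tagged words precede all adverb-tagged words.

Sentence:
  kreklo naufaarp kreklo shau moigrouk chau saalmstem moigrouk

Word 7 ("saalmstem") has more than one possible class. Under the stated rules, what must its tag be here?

noun

Candidates per position — 1:kreklo {preposition,adverb}; 2:naufaarp {adjective}; 3:kreklo {preposition,adverb}; 4:shau {adjective}; 5:moigrouk {determiner}; 6:chau {adverb}; 7:saalmstem {preposition,noun}; 8:moigrouk {determiner}.
At position 1, choosing preposition makes rule 2 impossible to satisfy; hence adverb.
At position 3, choosing preposition makes rule 2 impossible to satisfy; hence adverb.
At position 7, choosing preposition makes rule 3 impossible to satisfy; hence noun.
The only consistent sequence is: adverb adjective adverb adjective determiner adverb noun determiner.
Rule-by-rule: rule 1 holds; rule 2 holds; rule 3 holds.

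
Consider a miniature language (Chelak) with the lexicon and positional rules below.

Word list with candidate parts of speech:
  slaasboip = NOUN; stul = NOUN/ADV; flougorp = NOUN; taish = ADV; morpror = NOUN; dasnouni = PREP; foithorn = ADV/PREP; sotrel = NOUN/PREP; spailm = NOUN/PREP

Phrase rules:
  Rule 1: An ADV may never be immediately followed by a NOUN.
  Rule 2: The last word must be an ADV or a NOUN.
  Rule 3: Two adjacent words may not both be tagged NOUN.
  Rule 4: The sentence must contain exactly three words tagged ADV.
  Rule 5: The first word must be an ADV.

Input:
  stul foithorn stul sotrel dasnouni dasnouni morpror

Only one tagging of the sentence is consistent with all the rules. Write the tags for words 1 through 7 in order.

Candidates per position — 1:stul {NOUN,ADV}; 2:foithorn {ADV,PREP}; 3:stul {NOUN,ADV}; 4:sotrel {NOUN,PREP}; 5:dasnouni {PREP}; 6:dasnouni {PREP}; 7:morpror {NOUN}.
Position 1: tagging it NOUN would leave rule 4 unsatisfiable, so it must be ADV.
Position 2: tagging it PREP would leave rule 4 unsatisfiable, so it must be ADV.
Position 3: tagging it NOUN would leave rule 1 unsatisfiable, so it must be ADV.
Position 4: tagging it NOUN would leave rule 1 unsatisfiable, so it must be PREP.
The only consistent sequence is: ADV ADV ADV PREP PREP PREP NOUN.
Checking: rule 1 holds; rule 2 holds; rule 3 holds; rule 4 holds; rule 5 holds.

ADV ADV ADV PREP PREP PREP NOUN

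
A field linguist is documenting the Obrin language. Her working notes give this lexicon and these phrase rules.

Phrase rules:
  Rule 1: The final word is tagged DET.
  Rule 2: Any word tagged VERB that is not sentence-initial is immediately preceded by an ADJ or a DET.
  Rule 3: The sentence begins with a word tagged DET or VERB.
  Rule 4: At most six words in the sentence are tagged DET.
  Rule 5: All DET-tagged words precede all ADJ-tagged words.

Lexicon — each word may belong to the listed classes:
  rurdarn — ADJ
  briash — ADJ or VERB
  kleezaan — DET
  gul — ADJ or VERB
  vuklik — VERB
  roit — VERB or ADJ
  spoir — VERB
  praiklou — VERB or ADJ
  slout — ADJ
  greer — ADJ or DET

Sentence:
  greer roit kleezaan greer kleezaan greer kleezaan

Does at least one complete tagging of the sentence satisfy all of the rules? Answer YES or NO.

Candidates per position — 1:greer {ADJ,DET}; 2:roit {VERB,ADJ}; 3:kleezaan {DET}; 4:greer {ADJ,DET}; 5:kleezaan {DET}; 6:greer {ADJ,DET}; 7:kleezaan {DET}.
One satisfying assignment: DET VERB DET DET DET DET DET.
Verifying each rule — rule 1 holds; rule 2 holds; rule 3 holds; rule 4 holds; rule 5 holds.

YES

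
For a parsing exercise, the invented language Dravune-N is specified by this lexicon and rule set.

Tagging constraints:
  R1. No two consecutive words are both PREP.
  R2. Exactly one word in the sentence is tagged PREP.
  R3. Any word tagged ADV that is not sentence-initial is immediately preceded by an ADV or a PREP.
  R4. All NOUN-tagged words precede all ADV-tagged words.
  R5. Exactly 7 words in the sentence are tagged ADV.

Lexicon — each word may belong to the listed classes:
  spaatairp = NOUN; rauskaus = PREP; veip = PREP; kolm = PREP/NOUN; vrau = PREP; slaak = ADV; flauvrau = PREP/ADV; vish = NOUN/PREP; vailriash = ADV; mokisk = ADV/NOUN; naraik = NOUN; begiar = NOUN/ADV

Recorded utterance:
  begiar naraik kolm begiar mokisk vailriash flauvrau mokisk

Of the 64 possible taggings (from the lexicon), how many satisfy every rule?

0

Candidates per position — 1:begiar {NOUN,ADV}; 2:naraik {NOUN}; 3:kolm {PREP,NOUN}; 4:begiar {NOUN,ADV}; 5:mokisk {ADV,NOUN}; 6:vailriash {ADV}; 7:flauvrau {PREP,ADV}; 8:mokisk {ADV,NOUN}.
There are 64 candidate sequences in total.
Rule 5 cannot be satisfied by any choice of tags from the lexicon.
So there is no consistent tagging.
Count = 0.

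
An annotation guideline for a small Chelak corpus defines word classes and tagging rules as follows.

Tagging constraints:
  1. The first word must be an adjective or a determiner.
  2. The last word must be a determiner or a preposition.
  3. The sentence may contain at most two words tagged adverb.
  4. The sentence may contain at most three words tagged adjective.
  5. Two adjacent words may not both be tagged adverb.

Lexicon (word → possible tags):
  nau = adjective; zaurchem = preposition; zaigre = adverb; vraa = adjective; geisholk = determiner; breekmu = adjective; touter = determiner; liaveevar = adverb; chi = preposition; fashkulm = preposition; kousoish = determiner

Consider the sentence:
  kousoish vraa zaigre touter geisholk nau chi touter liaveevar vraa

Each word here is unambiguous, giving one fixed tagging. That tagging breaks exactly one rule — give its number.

2

Fixed tagging: determiner adjective adverb determiner determiner adjective preposition determiner adverb adjective.
Checking each rule: R1 holds, R2 violated, R3 holds, R4 holds, R5 holds.
Only rule 2 fails.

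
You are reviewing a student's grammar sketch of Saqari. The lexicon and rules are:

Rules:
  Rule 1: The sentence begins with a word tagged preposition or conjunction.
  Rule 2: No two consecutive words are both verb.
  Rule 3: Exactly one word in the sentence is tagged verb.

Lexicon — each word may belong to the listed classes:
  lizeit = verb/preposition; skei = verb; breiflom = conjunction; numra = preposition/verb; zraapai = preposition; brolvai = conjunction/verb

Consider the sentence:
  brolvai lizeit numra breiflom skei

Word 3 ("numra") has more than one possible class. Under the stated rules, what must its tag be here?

Candidates per position — 1:brolvai {conjunction,verb}; 2:lizeit {verb,preposition}; 3:numra {preposition,verb}; 4:breiflom {conjunction}; 5:skei {verb}.
Position 1: tagging it verb would leave rule 1 unsatisfiable, so it must be conjunction.
Position 2: tagging it verb would leave rule 3 unsatisfiable, so it must be preposition.
Position 3: tagging it verb would leave rule 3 unsatisfiable, so it must be preposition.
So the tagging must be: conjunction preposition preposition conjunction verb.
Verifying each rule — rule 1 ✓; rule 2 ✓; rule 3 ✓.

preposition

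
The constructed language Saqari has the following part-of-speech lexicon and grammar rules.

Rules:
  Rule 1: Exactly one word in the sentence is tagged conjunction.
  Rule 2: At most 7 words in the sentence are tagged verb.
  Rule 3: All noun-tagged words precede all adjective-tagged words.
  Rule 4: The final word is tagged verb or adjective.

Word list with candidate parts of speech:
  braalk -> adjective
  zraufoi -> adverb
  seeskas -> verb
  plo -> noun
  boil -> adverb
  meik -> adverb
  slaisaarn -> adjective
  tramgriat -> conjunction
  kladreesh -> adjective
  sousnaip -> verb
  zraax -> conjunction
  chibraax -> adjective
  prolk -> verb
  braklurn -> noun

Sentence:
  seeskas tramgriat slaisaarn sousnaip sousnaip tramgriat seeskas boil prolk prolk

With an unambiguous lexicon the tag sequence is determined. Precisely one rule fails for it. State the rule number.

1

Fixed tagging: verb conjunction adjective verb verb conjunction verb adverb verb verb.
Checking each rule: R1 fails, R2 ok, R3 ok, R4 ok.
Only rule 1 fails.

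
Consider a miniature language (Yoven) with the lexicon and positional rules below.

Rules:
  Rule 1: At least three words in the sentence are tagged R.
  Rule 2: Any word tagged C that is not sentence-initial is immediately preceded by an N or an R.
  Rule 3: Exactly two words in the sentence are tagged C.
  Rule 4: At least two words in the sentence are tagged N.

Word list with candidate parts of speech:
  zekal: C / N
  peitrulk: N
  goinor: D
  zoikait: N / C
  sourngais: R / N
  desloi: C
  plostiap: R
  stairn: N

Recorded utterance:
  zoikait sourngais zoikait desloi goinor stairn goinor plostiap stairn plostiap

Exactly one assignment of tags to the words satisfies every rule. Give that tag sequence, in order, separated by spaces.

C R N C D N D R N R

Candidates per position — 1:zoikait {N,C}; 2:sourngais {R,N}; 3:zoikait {N,C}; 4:desloi {C}; 5:goinor {D}; 6:stairn {N}; 7:goinor {D}; 8:plostiap {R}; 9:stairn {N}; 10:plostiap {R}.
Position 2: tagging it N would leave rule 1 unsatisfiable, so it must be R.
Position 3: tagging it C would leave rule 2 unsatisfiable, so it must be N.
Position 1: tagging it N would leave rule 3 unsatisfiable, so it must be C.
So the tagging must be: C R N C D N D R N R.
Checking: rule 1 satisfied; rule 2 satisfied; rule 3 satisfied; rule 4 satisfied.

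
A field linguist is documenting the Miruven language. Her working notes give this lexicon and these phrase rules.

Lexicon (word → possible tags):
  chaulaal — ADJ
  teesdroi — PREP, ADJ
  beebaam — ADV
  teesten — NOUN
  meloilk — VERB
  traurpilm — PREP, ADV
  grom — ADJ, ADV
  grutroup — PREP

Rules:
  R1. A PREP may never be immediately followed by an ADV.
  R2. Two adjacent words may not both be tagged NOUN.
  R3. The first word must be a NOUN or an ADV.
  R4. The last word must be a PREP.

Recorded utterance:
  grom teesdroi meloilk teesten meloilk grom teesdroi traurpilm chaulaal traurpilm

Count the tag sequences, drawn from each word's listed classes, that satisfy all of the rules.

12

Candidates per position — 1:grom {ADJ,ADV}; 2:teesdroi {PREP,ADJ}; 3:meloilk {VERB}; 4:teesten {NOUN}; 5:meloilk {VERB}; 6:grom {ADJ,ADV}; 7:teesdroi {PREP,ADJ}; 8:traurpilm {PREP,ADV}; 9:chaulaal {ADJ}; 10:traurpilm {PREP,ADV}.
There are 64 candidate sequences in total.
Checking each against the rules leaves 12 sequences.
Count = 12.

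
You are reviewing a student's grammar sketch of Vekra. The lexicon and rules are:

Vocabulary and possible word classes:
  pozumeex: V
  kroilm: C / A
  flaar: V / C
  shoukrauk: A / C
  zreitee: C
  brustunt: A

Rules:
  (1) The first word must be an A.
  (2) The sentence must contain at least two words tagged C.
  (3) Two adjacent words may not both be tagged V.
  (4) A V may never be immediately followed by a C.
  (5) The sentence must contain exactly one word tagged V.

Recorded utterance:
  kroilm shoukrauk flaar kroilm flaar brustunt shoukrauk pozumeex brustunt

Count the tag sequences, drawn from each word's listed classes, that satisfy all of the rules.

8

Candidates per position — 1:kroilm {C,A}; 2:shoukrauk {A,C}; 3:flaar {V,C}; 4:kroilm {C,A}; 5:flaar {V,C}; 6:brustunt {A}; 7:shoukrauk {A,C}; 8:pozumeex {V}; 9:brustunt {A}.
There are 64 candidate sequences in total.
Checking each against the rules leaves 8 sequences.
Count = 8.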